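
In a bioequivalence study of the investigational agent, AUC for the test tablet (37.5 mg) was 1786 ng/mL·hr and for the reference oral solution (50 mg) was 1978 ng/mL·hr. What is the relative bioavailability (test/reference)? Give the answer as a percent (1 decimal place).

F_rel = 120.4%

F_rel = (AUC_test/D_test) / (AUC_ref/D_ref)
      = (1786/37.5) / (1978/50)
      = 47.6267 / 39.56 = 1.2039 = 120.39%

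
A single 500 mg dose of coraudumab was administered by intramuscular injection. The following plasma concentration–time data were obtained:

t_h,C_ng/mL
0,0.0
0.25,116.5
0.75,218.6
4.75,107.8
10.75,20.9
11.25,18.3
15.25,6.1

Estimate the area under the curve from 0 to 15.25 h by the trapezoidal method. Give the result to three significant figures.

AUC = 1200 ng/mL·h

Trapezoidal AUC_0→15.25:
  [0→0.25]: (0.0+116.5)/2 × 0.25 = 14.5625
  [0.25→0.75]: (116.5+218.6)/2 × 0.5 = 83.775
  [0.75→4.75]: (218.6+107.8)/2 × 4 = 652.8
  [4.75→10.75]: (107.8+20.9)/2 × 6 = 386.1
  [10.75→11.25]: (20.9+18.3)/2 × 0.5 = 9.8
  [11.25→15.25]: (18.3+6.1)/2 × 4 = 48.8
  Sum = 1195.8375 ng/mL·h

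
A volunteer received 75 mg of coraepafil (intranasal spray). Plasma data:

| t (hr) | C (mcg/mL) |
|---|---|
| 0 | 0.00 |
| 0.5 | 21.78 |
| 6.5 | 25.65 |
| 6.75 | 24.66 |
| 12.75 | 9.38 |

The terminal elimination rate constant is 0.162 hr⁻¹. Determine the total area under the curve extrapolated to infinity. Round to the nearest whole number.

Trapezoidal AUC_0→12.75:
  [0→0.5]: (0.00+21.78)/2 × 0.5 = 5.445
  [0.5→6.5]: (21.78+25.65)/2 × 6 = 142.29
  [6.5→6.75]: (25.65+24.66)/2 × 0.25 = 6.28875
  [6.75→12.75]: (24.66+9.38)/2 × 6 = 102.12
  Sum = 256.14375 mcg/mL·hr
Extrapolated tail: C_last / k_e = 9.38 / 0.162 = 57.901
AUC_0→∞ = 256.14375 + 57.901 = 314.04475 mcg/mL·hr

AUC = 314 mcg/mL·hr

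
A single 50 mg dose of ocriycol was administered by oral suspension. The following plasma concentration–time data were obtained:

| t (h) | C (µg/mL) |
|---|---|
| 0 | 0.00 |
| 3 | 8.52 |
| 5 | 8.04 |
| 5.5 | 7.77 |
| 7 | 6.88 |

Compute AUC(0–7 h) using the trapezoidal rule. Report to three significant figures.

AUC = 44.3 µg/mL·h

Trapezoidal AUC_0→7:
  [0→3]: (0.00+8.52)/2 × 3 = 12.78
  [3→5]: (8.52+8.04)/2 × 2 = 16.56
  [5→5.5]: (8.04+7.77)/2 × 0.5 = 3.9525
  [5.5→7]: (7.77+6.88)/2 × 1.5 = 10.9875
  Sum = 44.28 µg/mL·h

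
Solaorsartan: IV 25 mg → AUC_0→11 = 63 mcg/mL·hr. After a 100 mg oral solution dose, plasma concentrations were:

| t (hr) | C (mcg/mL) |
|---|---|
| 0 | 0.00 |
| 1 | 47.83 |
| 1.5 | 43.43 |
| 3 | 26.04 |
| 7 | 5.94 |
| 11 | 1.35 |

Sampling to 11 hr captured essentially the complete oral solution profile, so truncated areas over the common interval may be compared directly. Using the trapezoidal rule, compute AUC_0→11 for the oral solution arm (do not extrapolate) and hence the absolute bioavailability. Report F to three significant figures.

F = 0.704

Trapezoidal AUC_0→11 (oral solution):
  [0→1]: (0.00+47.83)/2 × 1 = 23.915
  [1→1.5]: (47.83+43.43)/2 × 0.5 = 22.815
  [1.5→3]: (43.43+26.04)/2 × 1.5 = 52.1025
  [3→7]: (26.04+5.94)/2 × 4 = 63.96
  [7→11]: (5.94+1.35)/2 × 4 = 14.58
  Sum = 177.3725 mcg/mL·hr
F = (AUC_ev/D_ev)/(AUC_iv/D_iv) = (177.3725/100)/(63/25) = 1.773725/2.52 = 0.7039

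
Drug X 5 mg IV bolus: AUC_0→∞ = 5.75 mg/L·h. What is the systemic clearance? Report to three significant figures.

CL = 0.870 L/h

CL = Dose_iv / AUC_0→∞
   = 5 / 5.75 = 0.869565 L/h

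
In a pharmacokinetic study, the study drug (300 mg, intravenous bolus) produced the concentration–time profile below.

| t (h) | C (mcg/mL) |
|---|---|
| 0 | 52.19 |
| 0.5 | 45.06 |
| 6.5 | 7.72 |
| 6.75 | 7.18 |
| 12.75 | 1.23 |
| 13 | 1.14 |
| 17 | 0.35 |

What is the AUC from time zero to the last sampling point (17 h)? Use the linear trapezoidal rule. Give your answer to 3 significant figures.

Trapezoidal AUC_0→17:
  [0→0.5]: (52.19+45.06)/2 × 0.5 = 24.3125
  [0.5→6.5]: (45.06+7.72)/2 × 6 = 158.34
  [6.5→6.75]: (7.72+7.18)/2 × 0.25 = 1.8625
  [6.75→12.75]: (7.18+1.23)/2 × 6 = 25.23
  [12.75→13]: (1.23+1.14)/2 × 0.25 = 0.29625
  [13→17]: (1.14+0.35)/2 × 4 = 2.98
  Sum = 213.02125 mcg/mL·h

AUC = 213 mcg/mL·h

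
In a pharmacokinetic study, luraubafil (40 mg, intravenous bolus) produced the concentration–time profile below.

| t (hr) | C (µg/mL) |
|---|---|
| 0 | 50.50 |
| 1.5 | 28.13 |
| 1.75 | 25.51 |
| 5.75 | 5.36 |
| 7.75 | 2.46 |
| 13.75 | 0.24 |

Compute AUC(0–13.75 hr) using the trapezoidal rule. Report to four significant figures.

AUC = 143.3 µg/mL·hr

Trapezoidal AUC_0→13.75:
  [0→1.5]: (50.50+28.13)/2 × 1.5 = 58.9725
  [1.5→1.75]: (28.13+25.51)/2 × 0.25 = 6.705
  [1.75→5.75]: (25.51+5.36)/2 × 4 = 61.74
  [5.75→7.75]: (5.36+2.46)/2 × 2 = 7.82
  [7.75→13.75]: (2.46+0.24)/2 × 6 = 8.1
  Sum = 143.3375 µg/mL·hr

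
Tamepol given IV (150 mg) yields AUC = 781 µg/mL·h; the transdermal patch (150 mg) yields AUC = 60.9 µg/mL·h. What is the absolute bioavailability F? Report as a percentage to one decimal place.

F = (AUC_ev / D_ev) / (AUC_iv / D_iv)
  = (60.9/150) / (781/150)
  = 0.406 / 5.20667 = 0.0780
  = 7.80%

F = 7.8%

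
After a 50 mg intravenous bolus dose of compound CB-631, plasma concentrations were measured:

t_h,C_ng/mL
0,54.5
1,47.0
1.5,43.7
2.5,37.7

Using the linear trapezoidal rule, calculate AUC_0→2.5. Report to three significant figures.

Trapezoidal AUC_0→2.5:
  [0→1]: (54.5+47.0)/2 × 1 = 50.75
  [1→1.5]: (47.0+43.7)/2 × 0.5 = 22.675
  [1.5→2.5]: (43.7+37.7)/2 × 1 = 40.7
  Sum = 114.125 ng/mL·h

AUC = 114 ng/mL·h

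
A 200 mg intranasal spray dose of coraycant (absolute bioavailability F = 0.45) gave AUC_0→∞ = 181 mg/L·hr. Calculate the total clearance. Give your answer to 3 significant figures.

CL = 0.497 L/hr

CL = F × Dose / AUC_0→∞
   = 0.45 × 200 / 181 = 0.497238 L/hr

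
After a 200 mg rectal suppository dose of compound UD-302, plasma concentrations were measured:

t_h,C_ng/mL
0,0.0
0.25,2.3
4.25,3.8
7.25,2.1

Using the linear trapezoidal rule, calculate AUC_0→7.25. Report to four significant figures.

Trapezoidal AUC_0→7.25:
  [0→0.25]: (0.0+2.3)/2 × 0.25 = 0.2875
  [0.25→4.25]: (2.3+3.8)/2 × 4 = 12.2
  [4.25→7.25]: (3.8+2.1)/2 × 3 = 8.85
  Sum = 21.3375 ng/mL·h

AUC = 21.34 ng/mL·h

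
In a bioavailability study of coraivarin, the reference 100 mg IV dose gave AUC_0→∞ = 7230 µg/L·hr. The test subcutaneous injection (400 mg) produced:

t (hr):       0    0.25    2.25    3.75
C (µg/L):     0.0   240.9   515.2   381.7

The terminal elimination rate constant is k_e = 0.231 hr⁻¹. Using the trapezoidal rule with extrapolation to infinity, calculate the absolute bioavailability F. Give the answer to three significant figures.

Trapezoidal AUC_0→3.75 (subcutaneous injection):
  [0→0.25]: (0.0+240.9)/2 × 0.25 = 30.1125
  [0.25→2.25]: (240.9+515.2)/2 × 2 = 756.1
  [2.25→3.75]: (515.2+381.7)/2 × 1.5 = 672.675
  Sum = 1458.8875 µg/L·hr
Tail: C_last/k_e = 381.7/0.231 = 1652.381
AUC_0→∞ (subcutaneous injection) = 1458.8875 + 1652.381 = 3111.2685 µg/L·hr
F = (AUC_ev/D_ev)/(AUC_iv/D_iv) = (3111.2685/400)/(7230/100) = 7.77817/72.3 = 0.1076

F = 0.108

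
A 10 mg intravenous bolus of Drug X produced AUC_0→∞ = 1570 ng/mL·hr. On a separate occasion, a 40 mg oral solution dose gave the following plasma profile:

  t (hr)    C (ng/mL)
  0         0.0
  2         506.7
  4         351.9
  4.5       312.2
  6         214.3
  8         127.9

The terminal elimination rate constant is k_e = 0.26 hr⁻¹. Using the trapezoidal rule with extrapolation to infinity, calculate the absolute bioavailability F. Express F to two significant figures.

F = 0.44

Trapezoidal AUC_0→8 (oral solution):
  [0→2]: (0.0+506.7)/2 × 2 = 506.7
  [2→4]: (506.7+351.9)/2 × 2 = 858.6
  [4→4.5]: (351.9+312.2)/2 × 0.5 = 166.025
  [4.5→6]: (312.2+214.3)/2 × 1.5 = 394.875
  [6→8]: (214.3+127.9)/2 × 2 = 342.2
  Sum = 2268.4 ng/mL·hr
Tail: C_last/k_e = 127.9/0.26 = 491.923
AUC_0→∞ (oral solution) = 2268.4 + 491.923 = 2760.323 ng/mL·hr
F = (AUC_ev/D_ev)/(AUC_iv/D_iv) = (2760.323/40)/(1570/10) = 69.008075/157 = 0.4395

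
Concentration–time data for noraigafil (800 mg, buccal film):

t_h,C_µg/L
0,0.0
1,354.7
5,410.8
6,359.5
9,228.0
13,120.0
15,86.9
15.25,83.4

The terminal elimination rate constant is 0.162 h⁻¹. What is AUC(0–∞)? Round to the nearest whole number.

Trapezoidal AUC_0→15.25:
  [0→1]: (0.0+354.7)/2 × 1 = 177.35
  [1→5]: (354.7+410.8)/2 × 4 = 1531.0
  [5→6]: (410.8+359.5)/2 × 1 = 385.15
  [6→9]: (359.5+228.0)/2 × 3 = 881.25
  [9→13]: (228.0+120.0)/2 × 4 = 696.0
  [13→15]: (120.0+86.9)/2 × 2 = 206.9
  [15→15.25]: (86.9+83.4)/2 × 0.25 = 21.2875
  Sum = 3898.9375 µg/L·h
Extrapolated tail: C_last / k_e = 83.4 / 0.162 = 514.815
AUC_0→∞ = 3898.9375 + 514.815 = 4413.7525 µg/L·h

AUC = 4414 µg/L·h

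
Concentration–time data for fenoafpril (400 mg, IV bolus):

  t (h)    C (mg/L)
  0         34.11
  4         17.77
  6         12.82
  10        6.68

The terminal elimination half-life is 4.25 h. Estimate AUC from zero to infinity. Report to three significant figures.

Trapezoidal AUC_0→10:
  [0→4]: (34.11+17.77)/2 × 4 = 103.76
  [4→6]: (17.77+12.82)/2 × 2 = 30.59
  [6→10]: (12.82+6.68)/2 × 4 = 39.0
  Sum = 173.35 mg/L·h
k_e = ln2 / t½ = 0.693147 / 4.25 = 0.1631 h^-1
Extrapolated tail: C_last / k_e = 6.68 / 0.1631 = 40.956
AUC_0→∞ = 173.35 + 40.956 = 214.306 mg/L·h

AUC = 214 mg/L·h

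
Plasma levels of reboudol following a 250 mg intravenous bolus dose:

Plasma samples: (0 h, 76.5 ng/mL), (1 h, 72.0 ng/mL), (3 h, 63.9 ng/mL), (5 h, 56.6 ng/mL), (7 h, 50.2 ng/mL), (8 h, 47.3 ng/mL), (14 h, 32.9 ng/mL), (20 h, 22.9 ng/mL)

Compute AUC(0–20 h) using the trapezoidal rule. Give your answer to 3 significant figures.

Trapezoidal AUC_0→20:
  [0→1]: (76.5+72.0)/2 × 1 = 74.25
  [1→3]: (72.0+63.9)/2 × 2 = 135.9
  [3→5]: (63.9+56.6)/2 × 2 = 120.5
  [5→7]: (56.6+50.2)/2 × 2 = 106.8
  [7→8]: (50.2+47.3)/2 × 1 = 48.75
  [8→14]: (47.3+32.9)/2 × 6 = 240.6
  [14→20]: (32.9+22.9)/2 × 6 = 167.4
  Sum = 894.2 ng/mL·h

AUC = 894 ng/mL·h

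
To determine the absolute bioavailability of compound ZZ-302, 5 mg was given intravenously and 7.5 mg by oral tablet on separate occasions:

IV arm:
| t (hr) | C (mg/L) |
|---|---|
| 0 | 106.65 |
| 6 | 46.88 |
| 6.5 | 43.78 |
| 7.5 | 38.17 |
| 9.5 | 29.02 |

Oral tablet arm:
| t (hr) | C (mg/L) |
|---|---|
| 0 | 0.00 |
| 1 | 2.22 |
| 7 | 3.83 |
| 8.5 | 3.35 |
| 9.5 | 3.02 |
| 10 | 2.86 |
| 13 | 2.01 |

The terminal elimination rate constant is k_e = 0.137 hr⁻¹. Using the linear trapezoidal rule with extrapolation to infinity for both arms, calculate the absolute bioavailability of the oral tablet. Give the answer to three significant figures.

F = 0.0426

Trapezoidal AUC_0→9.5 (IV):
  [0→6]: (106.65+46.88)/2 × 6 = 460.59
  [6→6.5]: (46.88+43.78)/2 × 0.5 = 22.665
  [6.5→7.5]: (43.78+38.17)/2 × 1 = 40.975
  [7.5→9.5]: (38.17+29.02)/2 × 2 = 67.19
  Sum = 591.42 mg/L·hr
IV tail: 29.02/0.137 = 211.825; AUC_iv,0→∞ = 591.42 + 211.825 = 803.245 mg/L·hr
Trapezoidal AUC_0→13 (oral tablet):
  [0→1]: (0.00+2.22)/2 × 1 = 1.11
  [1→7]: (2.22+3.83)/2 × 6 = 18.15
  [7→8.5]: (3.83+3.35)/2 × 1.5 = 5.385
  [8.5→9.5]: (3.35+3.02)/2 × 1 = 3.185
  [9.5→10]: (3.02+2.86)/2 × 0.5 = 1.47
  [10→13]: (2.86+2.01)/2 × 3 = 7.305
  Sum = 36.605 mg/L·hr
oral tablet tail: 2.01/0.137 = 14.672; AUC_ev,0→∞ = 36.605 + 14.672 = 51.277 mg/L·hr
F = (AUC_ev/D_ev)/(AUC_iv/D_iv) = (51.277/7.5)/(803.245/5) = 6.83693/160.649 = 0.0426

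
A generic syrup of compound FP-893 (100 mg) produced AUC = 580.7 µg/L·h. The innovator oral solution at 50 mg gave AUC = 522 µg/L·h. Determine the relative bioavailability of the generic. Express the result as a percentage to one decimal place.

F_rel = 55.6%

F_rel = (AUC_test/D_test) / (AUC_ref/D_ref)
      = (580.7/100) / (522/50)
      = 5.807 / 10.44 = 0.5562 = 55.62%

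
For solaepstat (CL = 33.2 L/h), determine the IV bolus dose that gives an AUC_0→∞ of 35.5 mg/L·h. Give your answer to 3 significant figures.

Dose = 1180 mg

Dose_iv = CL × AUC_0→∞
     = 33.2 × 35.5 = 1178.6 mg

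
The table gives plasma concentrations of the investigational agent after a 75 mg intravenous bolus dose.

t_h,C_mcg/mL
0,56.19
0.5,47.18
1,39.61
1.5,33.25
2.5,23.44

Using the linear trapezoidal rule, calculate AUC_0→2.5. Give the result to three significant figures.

AUC = 94.1 mcg/mL·h

Trapezoidal AUC_0→2.5:
  [0→0.5]: (56.19+47.18)/2 × 0.5 = 25.8425
  [0.5→1]: (47.18+39.61)/2 × 0.5 = 21.6975
  [1→1.5]: (39.61+33.25)/2 × 0.5 = 18.215
  [1.5→2.5]: (33.25+23.44)/2 × 1 = 28.345
  Sum = 94.1 mcg/mL·h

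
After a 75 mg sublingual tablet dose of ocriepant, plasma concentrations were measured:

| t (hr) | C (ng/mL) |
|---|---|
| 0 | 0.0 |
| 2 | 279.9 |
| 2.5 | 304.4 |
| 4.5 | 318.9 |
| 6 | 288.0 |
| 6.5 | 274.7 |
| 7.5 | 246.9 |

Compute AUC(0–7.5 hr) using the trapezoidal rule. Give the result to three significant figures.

AUC = 1910 ng/mL·hr

Trapezoidal AUC_0→7.5:
  [0→2]: (0.0+279.9)/2 × 2 = 279.9
  [2→2.5]: (279.9+304.4)/2 × 0.5 = 146.075
  [2.5→4.5]: (304.4+318.9)/2 × 2 = 623.3
  [4.5→6]: (318.9+288.0)/2 × 1.5 = 455.175
  [6→6.5]: (288.0+274.7)/2 × 0.5 = 140.675
  [6.5→7.5]: (274.7+246.9)/2 × 1 = 260.8
  Sum = 1905.925 ng/mL·hr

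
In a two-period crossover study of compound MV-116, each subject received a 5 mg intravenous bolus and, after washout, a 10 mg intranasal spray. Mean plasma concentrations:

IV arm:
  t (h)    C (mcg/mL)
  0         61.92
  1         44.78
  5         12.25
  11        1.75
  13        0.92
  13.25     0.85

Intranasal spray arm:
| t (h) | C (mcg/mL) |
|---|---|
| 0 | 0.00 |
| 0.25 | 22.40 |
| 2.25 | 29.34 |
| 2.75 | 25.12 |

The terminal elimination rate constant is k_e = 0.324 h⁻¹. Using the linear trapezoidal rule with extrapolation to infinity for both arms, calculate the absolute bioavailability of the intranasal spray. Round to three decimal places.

F = 0.339

Trapezoidal AUC_0→13.25 (IV):
  [0→1]: (61.92+44.78)/2 × 1 = 53.35
  [1→5]: (44.78+12.25)/2 × 4 = 114.06
  [5→11]: (12.25+1.75)/2 × 6 = 42.0
  [11→13]: (1.75+0.92)/2 × 2 = 2.67
  [13→13.25]: (0.92+0.85)/2 × 0.25 = 0.22125
  Sum = 212.30125 mcg/mL·h
IV tail: 0.85/0.324 = 2.623; AUC_iv,0→∞ = 212.30125 + 2.623 = 214.92425 mcg/mL·h
Trapezoidal AUC_0→2.75 (intranasal spray):
  [0→0.25]: (0.00+22.40)/2 × 0.25 = 2.8
  [0.25→2.25]: (22.40+29.34)/2 × 2 = 51.74
  [2.25→2.75]: (29.34+25.12)/2 × 0.5 = 13.615
  Sum = 68.155 mcg/mL·h
intranasal spray tail: 25.12/0.324 = 77.531; AUC_ev,0→∞ = 68.155 + 77.531 = 145.686 mcg/mL·h
F = (AUC_ev/D_ev)/(AUC_iv/D_iv) = (145.686/10)/(214.92425/5) = 14.5686/42.98485 = 0.3389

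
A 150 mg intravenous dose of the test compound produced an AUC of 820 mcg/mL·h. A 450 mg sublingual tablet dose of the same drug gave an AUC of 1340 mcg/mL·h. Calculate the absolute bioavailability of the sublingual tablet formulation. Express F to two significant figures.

F = (AUC_ev / D_ev) / (AUC_iv / D_iv)
  = (1340/450) / (820/150)
  = 2.97778 / 5.46667 = 0.5447

F = 0.54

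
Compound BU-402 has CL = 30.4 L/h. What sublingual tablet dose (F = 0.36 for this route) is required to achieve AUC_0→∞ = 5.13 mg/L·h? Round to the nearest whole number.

Dose = 433 mg

Dose = CL × AUC_0→∞ / F
     = 30.4 × 5.13 / 0.36 = 433.2 mg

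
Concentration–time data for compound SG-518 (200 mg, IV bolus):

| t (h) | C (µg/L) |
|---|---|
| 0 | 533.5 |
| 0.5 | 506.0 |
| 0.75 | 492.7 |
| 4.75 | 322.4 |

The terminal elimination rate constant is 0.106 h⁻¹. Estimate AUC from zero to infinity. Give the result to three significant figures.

Trapezoidal AUC_0→4.75:
  [0→0.5]: (533.5+506.0)/2 × 0.5 = 259.875
  [0.5→0.75]: (506.0+492.7)/2 × 0.25 = 124.8375
  [0.75→4.75]: (492.7+322.4)/2 × 4 = 1630.2
  Sum = 2014.9125 µg/L·h
Extrapolated tail: C_last / k_e = 322.4 / 0.106 = 3041.509
AUC_0→∞ = 2014.9125 + 3041.509 = 5056.4215 µg/L·h

AUC = 5060 µg/L·h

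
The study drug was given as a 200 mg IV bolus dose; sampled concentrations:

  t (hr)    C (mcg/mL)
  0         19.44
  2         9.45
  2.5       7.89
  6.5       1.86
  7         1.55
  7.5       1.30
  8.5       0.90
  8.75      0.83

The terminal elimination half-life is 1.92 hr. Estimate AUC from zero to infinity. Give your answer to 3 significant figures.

AUC = 57.9 mcg/mL·hr

Trapezoidal AUC_0→8.75:
  [0→2]: (19.44+9.45)/2 × 2 = 28.89
  [2→2.5]: (9.45+7.89)/2 × 0.5 = 4.335
  [2.5→6.5]: (7.89+1.86)/2 × 4 = 19.5
  [6.5→7]: (1.86+1.55)/2 × 0.5 = 0.8525
  [7→7.5]: (1.55+1.30)/2 × 0.5 = 0.7125
  [7.5→8.5]: (1.30+0.90)/2 × 1 = 1.1
  [8.5→8.75]: (0.90+0.83)/2 × 0.25 = 0.21625
  Sum = 55.60625 mcg/mL·hr
k_e = ln2 / t½ = 0.693147 / 1.92 = 0.3610 hr^-1
Extrapolated tail: C_last / k_e = 0.83 / 0.361 = 2.299
AUC_0→∞ = 55.60625 + 2.299 = 57.90525 mcg/mL·hr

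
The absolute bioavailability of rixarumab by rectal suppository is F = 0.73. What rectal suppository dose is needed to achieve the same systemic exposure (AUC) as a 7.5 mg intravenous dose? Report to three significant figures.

D_rectal = 10.3 mg

For equal systemic exposure: F × D_ev = D_iv
D_ev = D_iv / F = 7.5 / 0.73 = 10.274 mg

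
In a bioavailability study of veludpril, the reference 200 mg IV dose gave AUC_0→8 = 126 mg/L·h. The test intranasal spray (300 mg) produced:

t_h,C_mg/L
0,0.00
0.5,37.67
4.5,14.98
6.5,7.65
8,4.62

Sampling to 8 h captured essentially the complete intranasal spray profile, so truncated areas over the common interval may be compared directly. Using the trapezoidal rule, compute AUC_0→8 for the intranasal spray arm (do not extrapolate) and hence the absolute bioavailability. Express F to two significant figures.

F = 0.78

Trapezoidal AUC_0→8 (intranasal spray):
  [0→0.5]: (0.00+37.67)/2 × 0.5 = 9.4175
  [0.5→4.5]: (37.67+14.98)/2 × 4 = 105.3
  [4.5→6.5]: (14.98+7.65)/2 × 2 = 22.63
  [6.5→8]: (7.65+4.62)/2 × 1.5 = 9.2025
  Sum = 146.55 mg/L·h
F = (AUC_ev/D_ev)/(AUC_iv/D_iv) = (146.55/300)/(126/200) = 0.4885/0.63 = 0.7754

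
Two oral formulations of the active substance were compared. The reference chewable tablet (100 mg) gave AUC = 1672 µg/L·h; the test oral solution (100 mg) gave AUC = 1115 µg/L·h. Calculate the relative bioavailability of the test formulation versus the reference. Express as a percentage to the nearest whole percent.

F_rel = (AUC_test/D_test) / (AUC_ref/D_ref)
      = (1115/100) / (1672/100)
      = 11.15 / 16.72 = 0.6669 = 66.69%

F_rel = 67%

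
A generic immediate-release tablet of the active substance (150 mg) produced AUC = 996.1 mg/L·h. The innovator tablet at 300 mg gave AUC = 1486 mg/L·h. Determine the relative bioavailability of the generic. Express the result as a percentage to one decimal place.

F_rel = (AUC_test/D_test) / (AUC_ref/D_ref)
      = (996.1/150) / (1486/300)
      = 6.64067 / 4.95333 = 1.3406 = 134.06%

F_rel = 134.1%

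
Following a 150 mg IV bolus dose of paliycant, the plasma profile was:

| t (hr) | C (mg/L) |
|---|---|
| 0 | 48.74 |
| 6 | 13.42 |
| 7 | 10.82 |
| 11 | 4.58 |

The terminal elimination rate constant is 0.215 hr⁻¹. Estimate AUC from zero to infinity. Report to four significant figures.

Trapezoidal AUC_0→11:
  [0→6]: (48.74+13.42)/2 × 6 = 186.48
  [6→7]: (13.42+10.82)/2 × 1 = 12.12
  [7→11]: (10.82+4.58)/2 × 4 = 30.8
  Sum = 229.4 mg/L·hr
Extrapolated tail: C_last / k_e = 4.58 / 0.215 = 21.302
AUC_0→∞ = 229.4 + 21.302 = 250.702 mg/L·hr

AUC = 250.7 mg/L·hr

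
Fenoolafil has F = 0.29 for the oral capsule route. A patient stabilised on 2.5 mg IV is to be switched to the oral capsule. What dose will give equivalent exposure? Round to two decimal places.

For equal systemic exposure: F × D_ev = D_iv
D_ev = D_iv / F = 2.5 / 0.29 = 8.62069 mg

D_oral = 8.62 mg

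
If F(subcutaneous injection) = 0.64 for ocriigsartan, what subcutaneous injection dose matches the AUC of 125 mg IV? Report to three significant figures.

D_subcutaneous = 195 mg

For equal systemic exposure: F × D_ev = D_iv
D_ev = D_iv / F = 125 / 0.64 = 195.3125 mg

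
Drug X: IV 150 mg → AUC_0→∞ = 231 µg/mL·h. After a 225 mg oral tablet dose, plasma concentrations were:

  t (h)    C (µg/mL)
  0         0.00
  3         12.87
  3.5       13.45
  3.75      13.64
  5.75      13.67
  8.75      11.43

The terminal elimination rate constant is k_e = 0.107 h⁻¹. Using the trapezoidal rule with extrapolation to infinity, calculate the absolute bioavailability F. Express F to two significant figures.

F = 0.58

Trapezoidal AUC_0→8.75 (oral tablet):
  [0→3]: (0.00+12.87)/2 × 3 = 19.305
  [3→3.5]: (12.87+13.45)/2 × 0.5 = 6.58
  [3.5→3.75]: (13.45+13.64)/2 × 0.25 = 3.38625
  [3.75→5.75]: (13.64+13.67)/2 × 2 = 27.31
  [5.75→8.75]: (13.67+11.43)/2 × 3 = 37.65
  Sum = 94.23125 µg/mL·h
Tail: C_last/k_e = 11.43/0.107 = 106.822
AUC_0→∞ (oral tablet) = 94.23125 + 106.822 = 201.05325 µg/mL·h
F = (AUC_ev/D_ev)/(AUC_iv/D_iv) = (201.05325/225)/(231/150) = 0.89357/1.54 = 0.5802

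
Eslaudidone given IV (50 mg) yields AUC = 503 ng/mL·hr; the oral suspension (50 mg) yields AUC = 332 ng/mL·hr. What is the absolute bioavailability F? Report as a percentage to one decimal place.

F = 66.0%

F = (AUC_ev / D_ev) / (AUC_iv / D_iv)
  = (332/50) / (503/50)
  = 6.64 / 10.06 = 0.6600
  = 66.00%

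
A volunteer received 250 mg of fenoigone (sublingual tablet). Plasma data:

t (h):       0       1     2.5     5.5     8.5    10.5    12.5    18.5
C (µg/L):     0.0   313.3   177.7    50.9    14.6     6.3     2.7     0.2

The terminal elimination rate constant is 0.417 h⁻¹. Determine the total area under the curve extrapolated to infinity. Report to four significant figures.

Trapezoidal AUC_0→18.5:
  [0→1]: (0.0+313.3)/2 × 1 = 156.65
  [1→2.5]: (313.3+177.7)/2 × 1.5 = 368.25
  [2.5→5.5]: (177.7+50.9)/2 × 3 = 342.9
  [5.5→8.5]: (50.9+14.6)/2 × 3 = 98.25
  [8.5→10.5]: (14.6+6.3)/2 × 2 = 20.9
  [10.5→12.5]: (6.3+2.7)/2 × 2 = 9.0
  [12.5→18.5]: (2.7+0.2)/2 × 6 = 8.7
  Sum = 1004.65 µg/L·h
Extrapolated tail: C_last / k_e = 0.2 / 0.417 = 0.480
AUC_0→∞ = 1004.65 + 0.480 = 1005.13 µg/L·h

AUC = 1005 µg/L·h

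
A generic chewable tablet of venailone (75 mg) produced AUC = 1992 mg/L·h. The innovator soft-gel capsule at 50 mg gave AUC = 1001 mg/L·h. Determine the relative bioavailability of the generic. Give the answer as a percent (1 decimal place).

F_rel = (AUC_test/D_test) / (AUC_ref/D_ref)
      = (1992/75) / (1001/50)
      = 26.56 / 20.02 = 1.3267 = 132.67%

F_rel = 132.7%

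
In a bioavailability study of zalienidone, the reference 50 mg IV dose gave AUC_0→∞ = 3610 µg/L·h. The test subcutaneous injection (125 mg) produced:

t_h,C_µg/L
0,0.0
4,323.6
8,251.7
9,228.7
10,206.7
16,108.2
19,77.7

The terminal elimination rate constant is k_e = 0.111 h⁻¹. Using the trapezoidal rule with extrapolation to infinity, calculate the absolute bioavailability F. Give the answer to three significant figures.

Trapezoidal AUC_0→19 (subcutaneous injection):
  [0→4]: (0.0+323.6)/2 × 4 = 647.2
  [4→8]: (323.6+251.7)/2 × 4 = 1150.6
  [8→9]: (251.7+228.7)/2 × 1 = 240.2
  [9→10]: (228.7+206.7)/2 × 1 = 217.7
  [10→16]: (206.7+108.2)/2 × 6 = 944.7
  [16→19]: (108.2+77.7)/2 × 3 = 278.85
  Sum = 3479.25 µg/L·h
Tail: C_last/k_e = 77.7/0.111 = 700.000
AUC_0→∞ (subcutaneous injection) = 3479.25 + 700.000 = 4179.25 µg/L·h
F = (AUC_ev/D_ev)/(AUC_iv/D_iv) = (4179.25/125)/(3610/50) = 33.434/72.2 = 0.4631

F = 0.463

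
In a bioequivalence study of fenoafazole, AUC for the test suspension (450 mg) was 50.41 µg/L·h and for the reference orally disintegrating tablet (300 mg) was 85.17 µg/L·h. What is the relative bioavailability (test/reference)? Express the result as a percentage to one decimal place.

F_rel = 39.5%

F_rel = (AUC_test/D_test) / (AUC_ref/D_ref)
      = (50.41/450) / (85.17/300)
      = 0.112022 / 0.2839 = 0.3946 = 39.46%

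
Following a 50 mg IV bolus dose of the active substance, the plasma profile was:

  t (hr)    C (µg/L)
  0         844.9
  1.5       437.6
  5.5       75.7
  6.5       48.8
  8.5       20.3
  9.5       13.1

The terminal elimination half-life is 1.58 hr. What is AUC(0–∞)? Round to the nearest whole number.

Trapezoidal AUC_0→9.5:
  [0→1.5]: (844.9+437.6)/2 × 1.5 = 961.875
  [1.5→5.5]: (437.6+75.7)/2 × 4 = 1026.6
  [5.5→6.5]: (75.7+48.8)/2 × 1 = 62.25
  [6.5→8.5]: (48.8+20.3)/2 × 2 = 69.1
  [8.5→9.5]: (20.3+13.1)/2 × 1 = 16.7
  Sum = 2136.525 µg/L·hr
k_e = ln2 / t½ = 0.693147 / 1.58 = 0.4387 hr^-1
Extrapolated tail: C_last / k_e = 13.1 / 0.4387 = 29.861
AUC_0→∞ = 2136.525 + 29.861 = 2166.386 µg/L·hr

AUC = 2166 µg/L·hr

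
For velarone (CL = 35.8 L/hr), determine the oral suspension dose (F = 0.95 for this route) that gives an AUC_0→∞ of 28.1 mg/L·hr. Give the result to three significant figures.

Dose = 1060 mg

Dose = CL × AUC_0→∞ / F
     = 35.8 × 28.1 / 0.95 = 1058.93 mg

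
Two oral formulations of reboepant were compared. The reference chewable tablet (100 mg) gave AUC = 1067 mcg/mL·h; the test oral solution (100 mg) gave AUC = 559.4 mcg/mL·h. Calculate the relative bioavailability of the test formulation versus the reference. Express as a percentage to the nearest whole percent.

F_rel = 52%

F_rel = (AUC_test/D_test) / (AUC_ref/D_ref)
      = (559.4/100) / (1067/100)
      = 5.594 / 10.67 = 0.5243 = 52.43%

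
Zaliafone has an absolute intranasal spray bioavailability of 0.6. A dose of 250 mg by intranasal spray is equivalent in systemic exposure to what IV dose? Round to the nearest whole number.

Systemic exposure from an extravascular dose = F × D_ev, so the equivalent IV dose is F × D_ev.
D_iv = F × D_ev = 0.6 × 250 = 150 mg

D_iv = 150 mg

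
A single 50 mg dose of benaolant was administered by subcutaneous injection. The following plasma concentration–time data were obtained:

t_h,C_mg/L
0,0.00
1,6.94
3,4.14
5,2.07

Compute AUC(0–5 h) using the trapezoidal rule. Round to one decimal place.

AUC = 20.8 mg/L·h

Trapezoidal AUC_0→5:
  [0→1]: (0.00+6.94)/2 × 1 = 3.47
  [1→3]: (6.94+4.14)/2 × 2 = 11.08
  [3→5]: (4.14+2.07)/2 × 2 = 6.21
  Sum = 20.76 mg/L·h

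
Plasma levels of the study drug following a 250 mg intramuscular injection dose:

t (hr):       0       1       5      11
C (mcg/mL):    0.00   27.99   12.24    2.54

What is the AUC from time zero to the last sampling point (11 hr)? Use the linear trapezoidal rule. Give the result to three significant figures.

Trapezoidal AUC_0→11:
  [0→1]: (0.00+27.99)/2 × 1 = 13.995
  [1→5]: (27.99+12.24)/2 × 4 = 80.46
  [5→11]: (12.24+2.54)/2 × 6 = 44.34
  Sum = 138.795 mcg/mL·hr

AUC = 139 mcg/mL·hr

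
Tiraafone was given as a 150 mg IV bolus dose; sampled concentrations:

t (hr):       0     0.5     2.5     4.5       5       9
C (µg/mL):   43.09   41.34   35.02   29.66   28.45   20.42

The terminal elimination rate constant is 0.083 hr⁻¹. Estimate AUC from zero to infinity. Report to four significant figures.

AUC = 520.4 µg/mL·hr

Trapezoidal AUC_0→9:
  [0→0.5]: (43.09+41.34)/2 × 0.5 = 21.1075
  [0.5→2.5]: (41.34+35.02)/2 × 2 = 76.36
  [2.5→4.5]: (35.02+29.66)/2 × 2 = 64.68
  [4.5→5]: (29.66+28.45)/2 × 0.5 = 14.5275
  [5→9]: (28.45+20.42)/2 × 4 = 97.74
  Sum = 274.415 µg/mL·hr
Extrapolated tail: C_last / k_e = 20.42 / 0.083 = 246.024
AUC_0→∞ = 274.415 + 246.024 = 520.439 µg/mL·hr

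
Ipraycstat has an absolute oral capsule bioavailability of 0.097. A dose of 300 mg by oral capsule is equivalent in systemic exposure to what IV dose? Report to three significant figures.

D_iv = 29.1 mg

Systemic exposure from an extravascular dose = F × D_ev, so the equivalent IV dose is F × D_ev.
D_iv = F × D_ev = 0.097 × 300 = 29.1 mg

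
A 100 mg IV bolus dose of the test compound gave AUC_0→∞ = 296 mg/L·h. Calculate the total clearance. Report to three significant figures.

CL = Dose_iv / AUC_0→∞
   = 100 / 296 = 0.337838 L/h

CL = 0.338 L/h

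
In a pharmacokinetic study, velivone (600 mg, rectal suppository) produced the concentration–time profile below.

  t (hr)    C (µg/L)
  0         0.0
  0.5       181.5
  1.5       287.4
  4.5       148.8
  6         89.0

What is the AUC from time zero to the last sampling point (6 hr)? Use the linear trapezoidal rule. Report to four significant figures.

Trapezoidal AUC_0→6:
  [0→0.5]: (0.0+181.5)/2 × 0.5 = 45.375
  [0.5→1.5]: (181.5+287.4)/2 × 1 = 234.45
  [1.5→4.5]: (287.4+148.8)/2 × 3 = 654.3
  [4.5→6]: (148.8+89.0)/2 × 1.5 = 178.35
  Sum = 1112.475 µg/L·hr

AUC = 1112 µg/L·hr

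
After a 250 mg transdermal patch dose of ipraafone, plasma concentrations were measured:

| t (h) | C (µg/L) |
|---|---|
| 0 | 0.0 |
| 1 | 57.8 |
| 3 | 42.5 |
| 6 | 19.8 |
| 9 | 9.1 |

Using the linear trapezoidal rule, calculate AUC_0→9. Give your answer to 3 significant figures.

AUC = 266 µg/L·h

Trapezoidal AUC_0→9:
  [0→1]: (0.0+57.8)/2 × 1 = 28.9
  [1→3]: (57.8+42.5)/2 × 2 = 100.3
  [3→6]: (42.5+19.8)/2 × 3 = 93.45
  [6→9]: (19.8+9.1)/2 × 3 = 43.35
  Sum = 266.0 µg/L·h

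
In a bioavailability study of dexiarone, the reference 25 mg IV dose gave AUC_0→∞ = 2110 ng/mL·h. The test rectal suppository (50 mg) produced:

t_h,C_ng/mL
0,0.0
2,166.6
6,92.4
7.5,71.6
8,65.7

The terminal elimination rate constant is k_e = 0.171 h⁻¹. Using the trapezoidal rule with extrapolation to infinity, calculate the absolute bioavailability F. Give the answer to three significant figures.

Trapezoidal AUC_0→8 (rectal suppository):
  [0→2]: (0.0+166.6)/2 × 2 = 166.6
  [2→6]: (166.6+92.4)/2 × 4 = 518.0
  [6→7.5]: (92.4+71.6)/2 × 1.5 = 123.0
  [7.5→8]: (71.6+65.7)/2 × 0.5 = 34.325
  Sum = 841.925 ng/mL·h
Tail: C_last/k_e = 65.7/0.171 = 384.211
AUC_0→∞ (rectal suppository) = 841.925 + 384.211 = 1226.136 ng/mL·h
F = (AUC_ev/D_ev)/(AUC_iv/D_iv) = (1226.136/50)/(2110/25) = 24.52272/84.4 = 0.2906

F = 0.291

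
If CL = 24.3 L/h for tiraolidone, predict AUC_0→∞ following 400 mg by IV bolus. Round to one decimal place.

AUC = 16.5 mg/L·h

AUC_0→∞ = Dose_iv / CL
        = 400 / 24.3 = 16.4609 mg/L·h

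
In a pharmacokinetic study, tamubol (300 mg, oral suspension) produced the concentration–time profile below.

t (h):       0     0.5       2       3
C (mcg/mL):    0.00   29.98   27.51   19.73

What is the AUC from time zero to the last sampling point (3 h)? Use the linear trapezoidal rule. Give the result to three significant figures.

AUC = 74.2 mcg/mL·h

Trapezoidal AUC_0→3:
  [0→0.5]: (0.00+29.98)/2 × 0.5 = 7.495
  [0.5→2]: (29.98+27.51)/2 × 1.5 = 43.1175
  [2→3]: (27.51+19.73)/2 × 1 = 23.62
  Sum = 74.2325 mcg/mL·h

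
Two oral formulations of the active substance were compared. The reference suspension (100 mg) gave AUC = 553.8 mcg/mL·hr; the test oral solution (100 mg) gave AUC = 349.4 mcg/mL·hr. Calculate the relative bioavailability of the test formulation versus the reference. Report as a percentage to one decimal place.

F_rel = 63.1%

F_rel = (AUC_test/D_test) / (AUC_ref/D_ref)
      = (349.4/100) / (553.8/100)
      = 3.494 / 5.538 = 0.6309 = 63.09%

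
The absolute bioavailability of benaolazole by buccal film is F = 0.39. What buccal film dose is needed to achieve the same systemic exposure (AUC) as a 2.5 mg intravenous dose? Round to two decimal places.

D_buccal = 6.41 mg

For equal systemic exposure: F × D_ev = D_iv
D_ev = D_iv / F = 2.5 / 0.39 = 6.41026 mg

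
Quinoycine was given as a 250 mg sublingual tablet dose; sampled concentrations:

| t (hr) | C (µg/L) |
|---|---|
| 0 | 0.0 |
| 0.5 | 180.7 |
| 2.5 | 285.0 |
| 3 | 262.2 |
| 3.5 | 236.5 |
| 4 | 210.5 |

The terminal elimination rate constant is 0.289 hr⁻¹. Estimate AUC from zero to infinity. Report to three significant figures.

Trapezoidal AUC_0→4:
  [0→0.5]: (0.0+180.7)/2 × 0.5 = 45.175
  [0.5→2.5]: (180.7+285.0)/2 × 2 = 465.7
  [2.5→3]: (285.0+262.2)/2 × 0.5 = 136.8
  [3→3.5]: (262.2+236.5)/2 × 0.5 = 124.675
  [3.5→4]: (236.5+210.5)/2 × 0.5 = 111.75
  Sum = 884.1 µg/L·hr
Extrapolated tail: C_last / k_e = 210.5 / 0.289 = 728.374
AUC_0→∞ = 884.1 + 728.374 = 1612.474 µg/L·hr

AUC = 1610 µg/L·hr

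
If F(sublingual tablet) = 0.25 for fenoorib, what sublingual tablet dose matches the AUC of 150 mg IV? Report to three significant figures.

D_sublingual = 600 mg

For equal systemic exposure: F × D_ev = D_iv
D_ev = D_iv / F = 150 / 0.25 = 600 mg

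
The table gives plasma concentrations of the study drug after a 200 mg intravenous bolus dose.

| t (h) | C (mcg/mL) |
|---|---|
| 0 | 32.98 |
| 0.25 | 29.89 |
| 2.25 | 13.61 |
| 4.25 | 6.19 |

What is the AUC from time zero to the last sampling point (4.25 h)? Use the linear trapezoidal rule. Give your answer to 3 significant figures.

Trapezoidal AUC_0→4.25:
  [0→0.25]: (32.98+29.89)/2 × 0.25 = 7.85875
  [0.25→2.25]: (29.89+13.61)/2 × 2 = 43.5
  [2.25→4.25]: (13.61+6.19)/2 × 2 = 19.8
  Sum = 71.15875 mcg/mL·h

AUC = 71.2 mcg/mL·h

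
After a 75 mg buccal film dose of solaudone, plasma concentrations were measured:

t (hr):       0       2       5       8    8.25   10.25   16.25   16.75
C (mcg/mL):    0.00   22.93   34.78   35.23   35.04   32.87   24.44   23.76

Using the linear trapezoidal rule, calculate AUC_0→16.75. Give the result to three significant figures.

Trapezoidal AUC_0→16.75:
  [0→2]: (0.00+22.93)/2 × 2 = 22.93
  [2→5]: (22.93+34.78)/2 × 3 = 86.565
  [5→8]: (34.78+35.23)/2 × 3 = 105.015
  [8→8.25]: (35.23+35.04)/2 × 0.25 = 8.78375
  [8.25→10.25]: (35.04+32.87)/2 × 2 = 67.91
  [10.25→16.25]: (32.87+24.44)/2 × 6 = 171.93
  [16.25→16.75]: (24.44+23.76)/2 × 0.5 = 12.05
  Sum = 475.18375 mcg/mL·hr

AUC = 475 mcg/mL·hr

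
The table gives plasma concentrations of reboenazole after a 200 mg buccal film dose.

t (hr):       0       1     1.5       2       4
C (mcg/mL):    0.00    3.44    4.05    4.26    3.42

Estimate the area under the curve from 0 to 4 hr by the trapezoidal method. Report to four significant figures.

Trapezoidal AUC_0→4:
  [0→1]: (0.00+3.44)/2 × 1 = 1.72
  [1→1.5]: (3.44+4.05)/2 × 0.5 = 1.8725
  [1.5→2]: (4.05+4.26)/2 × 0.5 = 2.0775
  [2→4]: (4.26+3.42)/2 × 2 = 7.68
  Sum = 13.35 mcg/mL·hr

AUC = 13.35 mcg/mL·hr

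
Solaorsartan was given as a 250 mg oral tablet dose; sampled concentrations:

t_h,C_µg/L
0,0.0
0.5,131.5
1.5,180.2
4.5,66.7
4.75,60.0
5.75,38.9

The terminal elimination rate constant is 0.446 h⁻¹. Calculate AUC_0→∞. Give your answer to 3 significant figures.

Trapezoidal AUC_0→5.75:
  [0→0.5]: (0.0+131.5)/2 × 0.5 = 32.875
  [0.5→1.5]: (131.5+180.2)/2 × 1 = 155.85
  [1.5→4.5]: (180.2+66.7)/2 × 3 = 370.35
  [4.5→4.75]: (66.7+60.0)/2 × 0.25 = 15.8375
  [4.75→5.75]: (60.0+38.9)/2 × 1 = 49.45
  Sum = 624.3625 µg/L·h
Extrapolated tail: C_last / k_e = 38.9 / 0.446 = 87.220
AUC_0→∞ = 624.3625 + 87.220 = 711.5825 µg/L·h

AUC = 712 µg/L·h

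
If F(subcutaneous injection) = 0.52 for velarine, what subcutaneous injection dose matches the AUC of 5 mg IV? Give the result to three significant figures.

For equal systemic exposure: F × D_ev = D_iv
D_ev = D_iv / F = 5 / 0.52 = 9.61538 mg

D_subcutaneous = 9.62 mg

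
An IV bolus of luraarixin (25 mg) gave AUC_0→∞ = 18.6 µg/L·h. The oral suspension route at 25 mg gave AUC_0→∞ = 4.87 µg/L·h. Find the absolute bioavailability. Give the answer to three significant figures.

F = (AUC_ev / D_ev) / (AUC_iv / D_iv)
  = (4.87/25) / (18.6/25)
  = 0.1948 / 0.744 = 0.2618

F = 0.262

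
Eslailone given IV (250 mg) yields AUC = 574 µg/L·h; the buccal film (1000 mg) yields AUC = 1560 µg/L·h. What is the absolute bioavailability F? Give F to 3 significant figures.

F = 0.679

F = (AUC_ev / D_ev) / (AUC_iv / D_iv)
  = (1560/1000) / (574/250)
  = 1.56 / 2.296 = 0.6794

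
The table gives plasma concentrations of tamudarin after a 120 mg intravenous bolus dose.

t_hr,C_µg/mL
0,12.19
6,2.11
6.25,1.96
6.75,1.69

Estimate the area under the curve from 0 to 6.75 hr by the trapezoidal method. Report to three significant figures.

AUC = 44.3 µg/mL·hr

Trapezoidal AUC_0→6.75:
  [0→6]: (12.19+2.11)/2 × 6 = 42.9
  [6→6.25]: (2.11+1.96)/2 × 0.25 = 0.50875
  [6.25→6.75]: (1.96+1.69)/2 × 0.5 = 0.9125
  Sum = 44.32125 µg/mL·hr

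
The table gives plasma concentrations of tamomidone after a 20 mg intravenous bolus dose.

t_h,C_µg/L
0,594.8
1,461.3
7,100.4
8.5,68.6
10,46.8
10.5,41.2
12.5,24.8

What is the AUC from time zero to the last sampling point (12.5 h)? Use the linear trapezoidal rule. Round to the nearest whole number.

Trapezoidal AUC_0→12.5:
  [0→1]: (594.8+461.3)/2 × 1 = 528.05
  [1→7]: (461.3+100.4)/2 × 6 = 1685.1
  [7→8.5]: (100.4+68.6)/2 × 1.5 = 126.75
  [8.5→10]: (68.6+46.8)/2 × 1.5 = 86.55
  [10→10.5]: (46.8+41.2)/2 × 0.5 = 22.0
  [10.5→12.5]: (41.2+24.8)/2 × 2 = 66.0
  Sum = 2514.45 µg/L·h

AUC = 2514 µg/L·h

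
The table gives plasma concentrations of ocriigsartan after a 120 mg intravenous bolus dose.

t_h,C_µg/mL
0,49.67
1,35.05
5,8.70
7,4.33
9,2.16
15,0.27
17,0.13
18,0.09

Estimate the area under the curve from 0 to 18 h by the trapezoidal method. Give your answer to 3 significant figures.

AUC = 157 µg/mL·h

Trapezoidal AUC_0→18:
  [0→1]: (49.67+35.05)/2 × 1 = 42.36
  [1→5]: (35.05+8.70)/2 × 4 = 87.5
  [5→7]: (8.70+4.33)/2 × 2 = 13.03
  [7→9]: (4.33+2.16)/2 × 2 = 6.49
  [9→15]: (2.16+0.27)/2 × 6 = 7.29
  [15→17]: (0.27+0.13)/2 × 2 = 0.4
  [17→18]: (0.13+0.09)/2 × 1 = 0.11
  Sum = 157.18 µg/mL·h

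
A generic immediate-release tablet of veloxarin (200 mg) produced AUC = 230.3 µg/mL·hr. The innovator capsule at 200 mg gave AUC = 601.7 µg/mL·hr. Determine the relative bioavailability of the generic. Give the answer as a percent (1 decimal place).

F_rel = (AUC_test/D_test) / (AUC_ref/D_ref)
      = (230.3/200) / (601.7/200)
      = 1.1515 / 3.0085 = 0.3827 = 38.27%

F_rel = 38.3%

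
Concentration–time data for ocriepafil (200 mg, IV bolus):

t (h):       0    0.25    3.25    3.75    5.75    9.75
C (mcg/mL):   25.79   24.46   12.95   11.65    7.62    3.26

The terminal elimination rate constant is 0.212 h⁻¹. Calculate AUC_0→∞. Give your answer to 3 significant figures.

AUC = 125 mcg/mL·h

Trapezoidal AUC_0→9.75:
  [0→0.25]: (25.79+24.46)/2 × 0.25 = 6.28125
  [0.25→3.25]: (24.46+12.95)/2 × 3 = 56.115
  [3.25→3.75]: (12.95+11.65)/2 × 0.5 = 6.15
  [3.75→5.75]: (11.65+7.62)/2 × 2 = 19.27
  [5.75→9.75]: (7.62+3.26)/2 × 4 = 21.76
  Sum = 109.57625 mcg/mL·h
Extrapolated tail: C_last / k_e = 3.26 / 0.212 = 15.377
AUC_0→∞ = 109.57625 + 15.377 = 124.95325 mcg/mL·h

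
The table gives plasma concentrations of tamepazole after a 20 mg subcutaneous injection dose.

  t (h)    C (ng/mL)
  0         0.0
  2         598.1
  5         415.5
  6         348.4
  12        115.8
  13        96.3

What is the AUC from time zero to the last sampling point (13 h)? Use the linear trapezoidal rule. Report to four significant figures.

AUC = 3999 ng/mL·h

Trapezoidal AUC_0→13:
  [0→2]: (0.0+598.1)/2 × 2 = 598.1
  [2→5]: (598.1+415.5)/2 × 3 = 1520.4
  [5→6]: (415.5+348.4)/2 × 1 = 381.95
  [6→12]: (348.4+115.8)/2 × 6 = 1392.6
  [12→13]: (115.8+96.3)/2 × 1 = 106.05
  Sum = 3999.1 ng/mL·h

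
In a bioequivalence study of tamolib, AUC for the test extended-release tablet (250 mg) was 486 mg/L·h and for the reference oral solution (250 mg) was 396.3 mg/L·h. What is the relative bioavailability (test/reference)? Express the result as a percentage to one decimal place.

F_rel = 122.6%

F_rel = (AUC_test/D_test) / (AUC_ref/D_ref)
      = (486/250) / (396.3/250)
      = 1.944 / 1.5852 = 1.2263 = 122.63%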